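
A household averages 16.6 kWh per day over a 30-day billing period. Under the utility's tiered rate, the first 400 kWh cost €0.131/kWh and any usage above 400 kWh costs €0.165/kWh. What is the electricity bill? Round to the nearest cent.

€68.57

Usage = 16.6 kWh/day × 30 days = 498 kWh
First 400 kWh × €0.131 = €52.40
Remaining 98 kWh × €0.165 = €16.17
Total = €68.57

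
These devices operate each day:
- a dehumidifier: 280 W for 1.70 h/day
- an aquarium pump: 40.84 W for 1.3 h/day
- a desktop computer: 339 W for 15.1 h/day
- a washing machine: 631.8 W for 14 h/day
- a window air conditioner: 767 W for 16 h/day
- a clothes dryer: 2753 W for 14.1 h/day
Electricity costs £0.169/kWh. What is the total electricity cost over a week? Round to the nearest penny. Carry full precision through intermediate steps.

£77.58

dehumidifier: 280 W × 1.70 h × 7 d = 3,332 Wh = 3.332 kWh
aquarium pump: 40.84 W × 1.3 h × 7 d = 372 Wh = 0.3716 kWh
desktop computer: 339 W × 15.1 h × 7 d = 35,832 Wh = 35.83 kWh
washing machine: 631.8 W × 14 h × 7 d = 61,916 Wh = 61.92 kWh
window air conditioner: 767 W × 16 h × 7 d = 85,904 Wh = 85.9 kWh
clothes dryer: 2753 W × 14.1 h × 7 d = 271,721 Wh = 271.7 kWh
Total energy = 3.332 + 0.3716 + 35.83 + 61.92 + 85.9 + 271.7 = 459.1 kWh
Cost = 459.1 kWh × £0.169 = £77.58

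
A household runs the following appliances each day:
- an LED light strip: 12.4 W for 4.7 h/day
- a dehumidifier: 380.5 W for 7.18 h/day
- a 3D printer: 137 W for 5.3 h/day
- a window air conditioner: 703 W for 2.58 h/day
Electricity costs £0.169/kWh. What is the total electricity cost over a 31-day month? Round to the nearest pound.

£28

LED light strip: 12.4 W × 4.7 h × 31 d = 1,807 Wh = 1.807 kWh
dehumidifier: 380.5 W × 7.18 h × 31 d = 84,692 Wh = 84.69 kWh
3D printer: 137 W × 5.3 h × 31 d = 22,509 Wh = 22.51 kWh
window air conditioner: 703 W × 2.58 h × 31 d = 56,226 Wh = 56.23 kWh
Total energy = 1.807 + 84.69 + 22.51 + 56.23 = 165.2 kWh
Cost = 165.2 kWh × £0.169 = £27.92 ≈ £28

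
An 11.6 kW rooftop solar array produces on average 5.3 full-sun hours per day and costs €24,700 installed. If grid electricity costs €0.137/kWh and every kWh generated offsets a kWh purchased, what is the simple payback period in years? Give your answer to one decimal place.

8.0 years

Daily generation = 11.6 kW × 5.3 h = 61.48 kWh
Annual generation = 61.48 × 365 = 22440 kWh
Annual savings = 22440 × €0.137 = €3,074.31
Payback = €24,700 / €3,074.31 = 8.03 years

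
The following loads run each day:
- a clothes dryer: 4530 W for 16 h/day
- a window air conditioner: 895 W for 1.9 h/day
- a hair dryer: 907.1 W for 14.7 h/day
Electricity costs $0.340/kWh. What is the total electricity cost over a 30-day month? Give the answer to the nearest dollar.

clothes dryer: 4530 W × 16 h × 30 d = 2,174,400 Wh = 2,174 kWh
window air conditioner: 895 W × 1.9 h × 30 d = 51,015 Wh = 51.02 kWh
hair dryer: 907.1 W × 14.7 h × 30 d = 400,031 Wh = 400 kWh
Total energy = 2,174 + 51.02 + 400 = 2,625 kWh
Cost = 2,625 kWh × $0.340 = $892.65 ≈ $893

$893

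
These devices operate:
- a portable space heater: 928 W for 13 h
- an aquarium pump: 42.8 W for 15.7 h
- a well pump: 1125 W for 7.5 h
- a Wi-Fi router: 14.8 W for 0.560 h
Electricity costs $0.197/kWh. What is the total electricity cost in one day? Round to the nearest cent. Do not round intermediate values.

$4.17

portable space heater: 928 W × 13 h = 12,064 Wh = 12.06 kWh
aquarium pump: 42.8 W × 15.7 h = 672 Wh = 0.672 kWh
well pump: 1125 W × 7.5 h = 8,438 Wh = 8.438 kWh
Wi-Fi router: 14.8 W × 0.560 h = 8 Wh = 0.008288 kWh
Total energy = 12.06 + 0.672 + 8.438 + 0.008288 = 21.18 kWh
Cost = 21.18 kWh × $0.197 = $4.17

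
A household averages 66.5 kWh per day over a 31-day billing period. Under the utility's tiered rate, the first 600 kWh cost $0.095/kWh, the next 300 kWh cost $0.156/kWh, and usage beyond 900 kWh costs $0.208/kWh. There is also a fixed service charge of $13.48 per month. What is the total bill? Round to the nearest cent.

$358.87

Usage = 66.5 kWh/day × 31 days = 2061.5 kWh
First 600 kWh × $0.095 = $57.00
Next 300 kWh × $0.156 = $46.80
Remaining 1161.5 kWh × $0.208 = $241.59
Energy charge = $345.39; + service $13.48 = $358.87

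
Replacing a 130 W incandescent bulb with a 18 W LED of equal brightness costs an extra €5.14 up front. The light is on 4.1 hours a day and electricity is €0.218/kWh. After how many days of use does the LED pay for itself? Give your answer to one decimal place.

Power saved = 130 − 18 = 112 W
Daily energy saved = 112 W × 4.1 h = 459.2 Wh = 0.4592 kWh
Daily savings = 0.4592 × €0.218 = €0.1001
Payback = €5.14 / €0.1001 per day = 51.35 days

51.3 days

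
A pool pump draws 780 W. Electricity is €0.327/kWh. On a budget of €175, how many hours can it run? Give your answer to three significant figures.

686 h

Energy budget = €175 / €0.327 per kWh = 535.2 kWh = 535,168 Wh
Runtime = 535,168 Wh / 780 W = 686.1 h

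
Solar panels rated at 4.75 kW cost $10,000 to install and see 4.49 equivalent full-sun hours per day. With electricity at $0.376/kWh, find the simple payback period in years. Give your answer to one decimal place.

Daily generation = 4.75 kW × 4.49 h = 21.33 kWh
Annual generation = 21.33 × 365 = 7784.5 kWh
Annual savings = 7784.5 × $0.376 = $2,926.99
Payback = $10,000 / $2,926.99 = 3.42 years

3.4 years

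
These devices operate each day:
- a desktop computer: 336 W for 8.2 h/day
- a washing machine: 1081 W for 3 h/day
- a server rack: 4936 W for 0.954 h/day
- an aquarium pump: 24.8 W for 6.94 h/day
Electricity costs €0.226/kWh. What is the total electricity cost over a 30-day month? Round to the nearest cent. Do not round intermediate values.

desktop computer: 336 W × 8.2 h × 30 d = 82,656 Wh = 82.66 kWh
washing machine: 1081 W × 3 h × 30 d = 97,290 Wh = 97.29 kWh
server rack: 4936 W × 0.954 h × 30 d = 141,268 Wh = 141.3 kWh
aquarium pump: 24.8 W × 6.94 h × 30 d = 5,163 Wh = 5.163 kWh
Total energy = 82.66 + 97.29 + 141.3 + 5.163 = 326.4 kWh
Cost = 326.4 kWh × €0.226 = €73.76

€73.76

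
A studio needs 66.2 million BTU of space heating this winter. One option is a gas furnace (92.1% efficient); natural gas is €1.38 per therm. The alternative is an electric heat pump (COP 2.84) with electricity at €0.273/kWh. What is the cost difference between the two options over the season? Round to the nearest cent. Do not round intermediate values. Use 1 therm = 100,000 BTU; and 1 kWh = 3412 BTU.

€873.14

Heat load = 66.2 × 10⁶ BTU = 66,200,000 BTU
Gas: input = 66,200,000 / 0.921 = 71,878,393 BTU = 718.8 therm → 718.8 × €1.38 = €991.92
Heat pump: 66,200,000 BTU / 3412 = 19,400 kWh heat; / 2.84 = 6,832 kWh in → × €0.273 = €1,865.06
Difference = |€991.92 − €1,865.06| = €873.14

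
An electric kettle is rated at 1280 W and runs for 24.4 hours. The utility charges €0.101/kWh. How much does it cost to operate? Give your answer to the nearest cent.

Energy = 1280 W × 24.4 h = 31,232 Wh = 31.23 kWh
Cost = 31.23 kWh × €0.101/kWh = €3.15

€3.15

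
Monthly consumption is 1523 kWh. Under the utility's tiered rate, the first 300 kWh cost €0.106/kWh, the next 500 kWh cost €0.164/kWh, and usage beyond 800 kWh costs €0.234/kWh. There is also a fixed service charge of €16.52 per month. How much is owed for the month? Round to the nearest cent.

First 300 kWh × €0.106 = €31.80
Next 500 kWh × €0.164 = €82.00
Remaining 723 kWh × €0.234 = €169.18
Energy charge = €282.98; + service €16.52 = €299.50

€299.50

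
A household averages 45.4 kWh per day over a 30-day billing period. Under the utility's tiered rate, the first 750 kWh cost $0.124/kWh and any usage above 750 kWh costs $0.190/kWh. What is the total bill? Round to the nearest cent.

$209.28

Usage = 45.4 kWh/day × 30 days = 1362 kWh
First 750 kWh × $0.124 = $93.00
Remaining 612 kWh × $0.190 = $116.28
Total = $209.28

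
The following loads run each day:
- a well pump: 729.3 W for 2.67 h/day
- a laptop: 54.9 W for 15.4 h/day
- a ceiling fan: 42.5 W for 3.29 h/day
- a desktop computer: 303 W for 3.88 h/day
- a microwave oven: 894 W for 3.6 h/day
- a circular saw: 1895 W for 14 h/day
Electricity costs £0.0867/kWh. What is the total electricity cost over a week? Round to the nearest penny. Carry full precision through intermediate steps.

£20.55

well pump: 729.3 W × 2.67 h × 7 d = 13,631 Wh = 13.63 kWh
laptop: 54.9 W × 15.4 h × 7 d = 5,918 Wh = 5.918 kWh
ceiling fan: 42.5 W × 3.29 h × 7 d = 979 Wh = 0.9788 kWh
desktop computer: 303 W × 3.88 h × 7 d = 8,229 Wh = 8.229 kWh
microwave oven: 894 W × 3.6 h × 7 d = 22,529 Wh = 22.53 kWh
circular saw: 1895 W × 14 h × 7 d = 185,710 Wh = 185.7 kWh
Total energy = 13.63 + 5.918 + 0.9788 + 8.229 + 22.53 + 185.7 = 237 kWh
Cost = 237 kWh × £0.0867 = £20.55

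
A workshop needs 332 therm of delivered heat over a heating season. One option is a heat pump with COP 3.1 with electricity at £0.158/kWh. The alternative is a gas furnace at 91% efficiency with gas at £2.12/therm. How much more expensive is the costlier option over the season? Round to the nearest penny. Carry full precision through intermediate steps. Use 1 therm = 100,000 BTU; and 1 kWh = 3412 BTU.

£277.52

Heat load = 332 therm × 100,000 = 33,200,000 BTU
Gas: input = 33,200,000 / 0.91 = 36,483,516 BTU = 364.8 therm → 364.8 × £2.12 = £773.45
Heat pump: 33,200,000 BTU / 3412 = 9,730 kWh heat; / 3.1 = 3,139 kWh in → × £0.158 = £495.93
Difference = |£773.45 − £495.93| = £277.52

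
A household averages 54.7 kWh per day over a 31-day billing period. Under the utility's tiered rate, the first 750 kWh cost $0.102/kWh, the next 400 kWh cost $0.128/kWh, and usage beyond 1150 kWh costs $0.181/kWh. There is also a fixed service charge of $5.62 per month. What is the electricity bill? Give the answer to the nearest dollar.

$232

Usage = 54.7 kWh/day × 31 days = 1695.7 kWh
First 750 kWh × $0.102 = $76.50
Next 400 kWh × $0.128 = $51.20
Remaining 545.7 kWh × $0.181 = $98.77
Energy charge = $226.47; + service $5.62 = $232.09 ≈ $232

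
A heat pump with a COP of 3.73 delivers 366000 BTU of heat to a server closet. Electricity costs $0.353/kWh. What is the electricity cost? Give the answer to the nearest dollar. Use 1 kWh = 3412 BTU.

Heat delivered = 366,000 BTU / 3412 = 107.3 kWh
Electrical input = 107.3 kWh / 3.73 = 28.76 kWh
Cost = 28.76 × $0.353/kWh = $10.15 ≈ $10

$10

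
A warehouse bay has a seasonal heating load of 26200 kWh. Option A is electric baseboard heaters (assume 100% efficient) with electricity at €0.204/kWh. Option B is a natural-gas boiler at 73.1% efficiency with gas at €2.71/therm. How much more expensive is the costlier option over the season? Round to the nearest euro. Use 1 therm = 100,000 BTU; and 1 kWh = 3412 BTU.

€2031

Heat load = 26200 kWh × 3412 = 89,394,400 BTU
Gas: input = 89,394,400 / 0.731 = 122,290,561 BTU = 1,223 therm → 1,223 × €2.71 = €3,314.07
Electric: 89,394,400 BTU / 3412 = 26,200 kWh → × €0.204 = €5,344.80
Difference = |€3,314.07 − €5,344.80| = €2,030.73 ≈ €2031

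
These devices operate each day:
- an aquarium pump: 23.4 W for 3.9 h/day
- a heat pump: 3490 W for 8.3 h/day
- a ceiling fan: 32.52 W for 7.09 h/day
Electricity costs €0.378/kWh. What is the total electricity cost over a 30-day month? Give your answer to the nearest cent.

aquarium pump: 23.4 W × 3.9 h × 30 d = 2,738 Wh = 2.738 kWh
heat pump: 3490 W × 8.3 h × 30 d = 869,010 Wh = 869 kWh
ceiling fan: 32.52 W × 7.09 h × 30 d = 6,917 Wh = 6.917 kWh
Total energy = 2.738 + 869 + 6.917 = 878.7 kWh
Cost = 878.7 kWh × €0.378 = €332.14

€332.14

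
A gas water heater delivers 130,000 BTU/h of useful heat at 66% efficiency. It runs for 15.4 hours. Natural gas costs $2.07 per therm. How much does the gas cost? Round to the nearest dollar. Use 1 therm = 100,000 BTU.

$63

Heat delivered = 130,000 BTU/h × 15.4 h = 2,002,000 BTU
Gas input = 2,002,000 / 0.660 = 3,033,333 BTU
= 3,033,333 / 100,000 = 30.33 therm
Cost = 30.33 × $2.07/therm = $62.79 ≈ $63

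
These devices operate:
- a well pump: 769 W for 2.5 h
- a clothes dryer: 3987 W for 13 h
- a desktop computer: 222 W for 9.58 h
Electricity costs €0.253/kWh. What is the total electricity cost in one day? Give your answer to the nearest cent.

€14.14

well pump: 769 W × 2.5 h = 1,922 Wh = 1.923 kWh
clothes dryer: 3987 W × 13 h = 51,831 Wh = 51.83 kWh
desktop computer: 222 W × 9.58 h = 2,127 Wh = 2.127 kWh
Total energy = 1.923 + 51.83 + 2.127 = 55.88 kWh
Cost = 55.88 kWh × €0.253 = €14.14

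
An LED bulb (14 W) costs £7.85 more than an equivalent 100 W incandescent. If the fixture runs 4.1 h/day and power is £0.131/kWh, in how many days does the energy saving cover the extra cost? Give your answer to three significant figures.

170 days

Power saved = 100 − 14 = 86 W
Daily energy saved = 86 W × 4.1 h = 352.6 Wh = 0.3526 kWh
Daily savings = 0.3526 × £0.131 = £0.0462
Payback = £7.85 / £0.0462 per day = 169.9 days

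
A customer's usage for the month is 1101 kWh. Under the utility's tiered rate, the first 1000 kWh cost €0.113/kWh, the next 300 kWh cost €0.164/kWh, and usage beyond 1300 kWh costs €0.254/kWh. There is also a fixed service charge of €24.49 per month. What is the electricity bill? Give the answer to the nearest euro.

€154

First 1000 kWh × €0.113 = €113.00
Next 101 kWh × €0.164 = €16.56
Remaining tier: 0 kWh (not reached)
Energy charge = €129.56; + service €24.49 = €154.05 ≈ €154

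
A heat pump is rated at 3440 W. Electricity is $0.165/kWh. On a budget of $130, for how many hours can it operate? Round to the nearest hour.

229 h

Energy budget = $130 / $0.165 per kWh = 787.9 kWh = 787,879 Wh
Runtime = 787,879 Wh / 3440 W = 229 h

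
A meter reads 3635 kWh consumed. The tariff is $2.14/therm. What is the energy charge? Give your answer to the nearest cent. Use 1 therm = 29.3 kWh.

3635 kWh × (0.03413 therm/kWh) = 124.1 therm
Cost = 124.1 therm × $2.14/therm = $265.49

$265.49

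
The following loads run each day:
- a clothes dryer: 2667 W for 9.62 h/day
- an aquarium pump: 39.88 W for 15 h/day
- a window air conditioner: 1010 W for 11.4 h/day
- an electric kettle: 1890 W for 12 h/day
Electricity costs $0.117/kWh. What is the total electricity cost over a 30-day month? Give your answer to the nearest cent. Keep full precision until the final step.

$212.18

clothes dryer: 2667 W × 9.62 h × 30 d = 769,696 Wh = 769.7 kWh
aquarium pump: 39.88 W × 15 h × 30 d = 17,946 Wh = 17.95 kWh
window air conditioner: 1010 W × 11.4 h × 30 d = 345,420 Wh = 345.4 kWh
electric kettle: 1890 W × 12 h × 30 d = 680,400 Wh = 680.4 kWh
Total energy = 769.7 + 17.95 + 345.4 + 680.4 = 1,813 kWh
Cost = 1,813 kWh × $0.117 = $212.18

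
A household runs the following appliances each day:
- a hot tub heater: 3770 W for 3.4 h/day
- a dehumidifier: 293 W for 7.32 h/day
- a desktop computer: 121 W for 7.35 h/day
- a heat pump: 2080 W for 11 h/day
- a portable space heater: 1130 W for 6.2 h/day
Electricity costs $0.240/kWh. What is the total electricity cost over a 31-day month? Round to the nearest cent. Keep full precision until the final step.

$340.29

hot tub heater: 3770 W × 3.4 h × 31 d = 397,358 Wh = 397.4 kWh
dehumidifier: 293 W × 7.32 h × 31 d = 66,488 Wh = 66.49 kWh
desktop computer: 121 W × 7.35 h × 31 d = 27,570 Wh = 27.57 kWh
heat pump: 2080 W × 11 h × 31 d = 709,280 Wh = 709.3 kWh
portable space heater: 1130 W × 6.2 h × 31 d = 217,186 Wh = 217.2 kWh
Total energy = 397.4 + 66.49 + 27.57 + 709.3 + 217.2 = 1,418 kWh
Cost = 1,418 kWh × $0.240 = $340.29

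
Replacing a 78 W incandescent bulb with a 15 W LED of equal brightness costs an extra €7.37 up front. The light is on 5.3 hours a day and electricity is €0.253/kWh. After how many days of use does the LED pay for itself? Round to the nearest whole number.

Power saved = 78 − 15 = 63 W
Daily energy saved = 63 W × 5.3 h = 333.9 Wh = 0.3339 kWh
Daily savings = 0.3339 × €0.253 = €0.0845
Payback = €7.37 / €0.0845 per day = 87.24 days

87 days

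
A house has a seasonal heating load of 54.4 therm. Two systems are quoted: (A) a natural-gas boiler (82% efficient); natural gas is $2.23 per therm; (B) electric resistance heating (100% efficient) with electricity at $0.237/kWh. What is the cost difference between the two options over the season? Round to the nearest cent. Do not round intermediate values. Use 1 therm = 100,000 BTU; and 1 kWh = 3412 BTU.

Heat load = 54.4 therm × 100,000 = 5,440,000 BTU
Gas: input = 5,440,000 / 0.82 = 6,634,146 BTU = 66.34 therm → 66.34 × $2.23 = $147.94
Electric: 5,440,000 BTU / 3412 = 1,594 kWh → × $0.237 = $377.87
Difference = |$147.94 − $377.87| = $229.92

$229.92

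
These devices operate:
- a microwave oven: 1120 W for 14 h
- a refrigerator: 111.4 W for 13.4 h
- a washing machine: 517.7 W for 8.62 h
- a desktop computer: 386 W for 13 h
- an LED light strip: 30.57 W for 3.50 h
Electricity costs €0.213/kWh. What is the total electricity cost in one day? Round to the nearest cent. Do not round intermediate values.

microwave oven: 1120 W × 14 h = 15,680 Wh = 15.68 kWh
refrigerator: 111.4 W × 13.4 h = 1,493 Wh = 1.493 kWh
washing machine: 517.7 W × 8.62 h = 4,463 Wh = 4.463 kWh
desktop computer: 386 W × 13 h = 5,018 Wh = 5.018 kWh
LED light strip: 30.57 W × 3.50 h = 107 Wh = 0.107 kWh
Total energy = 15.68 + 1.493 + 4.463 + 5.018 + 0.107 = 26.76 kWh
Cost = 26.76 kWh × €0.213 = €5.70

€5.70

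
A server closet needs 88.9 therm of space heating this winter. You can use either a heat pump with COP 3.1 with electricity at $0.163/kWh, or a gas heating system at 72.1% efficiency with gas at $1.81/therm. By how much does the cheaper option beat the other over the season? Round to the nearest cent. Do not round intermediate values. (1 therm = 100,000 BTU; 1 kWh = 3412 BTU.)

Heat load = 88.9 therm × 100,000 = 8,890,000 BTU
Gas: input = 8,890,000 / 0.721 = 12,330,097 BTU = 123.3 therm → 123.3 × $1.81 = $223.17
Heat pump: 8,890,000 BTU / 3412 = 2,606 kWh heat; / 3.1 = 840.5 kWh in → × $0.163 = $137.00
Difference = |$223.17 − $137.00| = $86.18

$86.18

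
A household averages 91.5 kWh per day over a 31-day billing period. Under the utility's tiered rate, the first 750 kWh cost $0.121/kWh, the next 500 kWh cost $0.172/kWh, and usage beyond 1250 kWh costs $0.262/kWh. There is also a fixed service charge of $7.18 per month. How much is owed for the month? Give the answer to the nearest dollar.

Usage = 91.5 kWh/day × 31 days = 2836.5 kWh
First 750 kWh × $0.121 = $90.75
Next 500 kWh × $0.172 = $86.00
Remaining 1586.5 kWh × $0.262 = $415.66
Energy charge = $592.41; + service $7.18 = $599.59 ≈ $600

$600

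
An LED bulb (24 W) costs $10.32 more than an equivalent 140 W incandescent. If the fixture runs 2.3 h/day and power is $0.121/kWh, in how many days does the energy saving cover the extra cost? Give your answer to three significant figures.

320 days

Power saved = 140 − 24 = 116 W
Daily energy saved = 116 W × 2.3 h = 266.8 Wh = 0.2668 kWh
Daily savings = 0.2668 × $0.121 = $0.0323
Payback = $10.32 / $0.0323 per day = 319.7 days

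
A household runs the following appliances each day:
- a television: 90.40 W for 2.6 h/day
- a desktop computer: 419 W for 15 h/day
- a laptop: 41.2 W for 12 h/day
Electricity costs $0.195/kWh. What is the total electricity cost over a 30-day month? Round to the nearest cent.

$41.03

television: 90.40 W × 2.6 h × 30 d = 7,051 Wh = 7.051 kWh
desktop computer: 419 W × 15 h × 30 d = 188,550 Wh = 188.6 kWh
laptop: 41.2 W × 12 h × 30 d = 14,832 Wh = 14.83 kWh
Total energy = 7.051 + 188.6 + 14.83 = 210.4 kWh
Cost = 210.4 kWh × $0.195 = $41.03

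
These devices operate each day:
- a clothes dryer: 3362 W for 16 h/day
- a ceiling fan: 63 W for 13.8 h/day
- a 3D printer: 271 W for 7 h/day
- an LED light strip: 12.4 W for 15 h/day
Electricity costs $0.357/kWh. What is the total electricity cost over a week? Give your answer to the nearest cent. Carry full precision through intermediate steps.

$141.80

clothes dryer: 3362 W × 16 h × 7 d = 376,544 Wh = 376.5 kWh
ceiling fan: 63 W × 13.8 h × 7 d = 6,086 Wh = 6.086 kWh
3D printer: 271 W × 7 h × 7 d = 13,279 Wh = 13.28 kWh
LED light strip: 12.4 W × 15 h × 7 d = 1,302 Wh = 1.302 kWh
Total energy = 376.5 + 6.086 + 13.28 + 1.302 = 397.2 kWh
Cost = 397.2 kWh × $0.357 = $141.80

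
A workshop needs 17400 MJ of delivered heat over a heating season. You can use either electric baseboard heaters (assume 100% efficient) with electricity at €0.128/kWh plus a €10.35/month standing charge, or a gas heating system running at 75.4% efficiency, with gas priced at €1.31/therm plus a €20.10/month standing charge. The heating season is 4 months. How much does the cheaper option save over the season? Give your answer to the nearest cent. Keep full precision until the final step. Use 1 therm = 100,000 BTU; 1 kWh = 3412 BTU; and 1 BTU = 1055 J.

€293.18

Heat load = 17400 MJ = 17,400,000,000 J / 1055 = 16,492,891 BTU
Gas: input = 16,492,891 / 0.754 = 21,873,861 BTU = 218.7 therm → 218.7 × €1.31 = €286.55; + 4 × €20.10 standing = €366.95
Electric: 16,492,891 BTU / 3412 = 4,834 kWh → × €0.128 = €618.73; + 4 × €10.35 standing = €660.13
Difference = |€366.95 − €660.13| = €293.18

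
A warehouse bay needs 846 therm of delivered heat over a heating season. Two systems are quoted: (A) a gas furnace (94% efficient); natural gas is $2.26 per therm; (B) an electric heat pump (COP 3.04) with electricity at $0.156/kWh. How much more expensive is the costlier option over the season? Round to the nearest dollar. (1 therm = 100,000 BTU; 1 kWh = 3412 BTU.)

$762

Heat load = 846 therm × 100,000 = 84,600,000 BTU
Gas: input = 84,600,000 / 0.94 = 90,000,000 BTU = 900 therm → 900 × $2.26 = $2,034.00
Heat pump: 84,600,000 BTU / 3412 = 24,790 kWh heat; / 3.04 = 8,156 kWh in → × $0.156 = $1,272.37
Difference = |$2,034.00 − $1,272.37| = $761.63 ≈ $762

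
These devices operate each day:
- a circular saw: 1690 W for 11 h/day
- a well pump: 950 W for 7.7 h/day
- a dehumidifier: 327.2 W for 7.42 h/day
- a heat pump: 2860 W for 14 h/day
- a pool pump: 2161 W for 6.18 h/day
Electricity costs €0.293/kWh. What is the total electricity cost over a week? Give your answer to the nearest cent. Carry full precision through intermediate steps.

€167.62

circular saw: 1690 W × 11 h × 7 d = 130,130 Wh = 130.1 kWh
well pump: 950 W × 7.7 h × 7 d = 51,205 Wh = 51.2 kWh
dehumidifier: 327.2 W × 7.42 h × 7 d = 16,995 Wh = 16.99 kWh
heat pump: 2860 W × 14 h × 7 d = 280,280 Wh = 280.3 kWh
pool pump: 2161 W × 6.18 h × 7 d = 93,485 Wh = 93.48 kWh
Total energy = 130.1 + 51.2 + 16.99 + 280.3 + 93.48 = 572.1 kWh
Cost = 572.1 kWh × €0.293 = €167.62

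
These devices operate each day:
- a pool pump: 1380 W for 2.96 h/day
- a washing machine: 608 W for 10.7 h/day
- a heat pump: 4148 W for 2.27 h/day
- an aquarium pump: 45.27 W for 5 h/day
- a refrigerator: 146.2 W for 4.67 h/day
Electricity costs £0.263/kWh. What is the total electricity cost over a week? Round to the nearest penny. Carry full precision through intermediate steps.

£38.51

pool pump: 1380 W × 2.96 h × 7 d = 28,594 Wh = 28.59 kWh
washing machine: 608 W × 10.7 h × 7 d = 45,539 Wh = 45.54 kWh
heat pump: 4148 W × 2.27 h × 7 d = 65,912 Wh = 65.91 kWh
aquarium pump: 45.27 W × 5 h × 7 d = 1,584 Wh = 1.584 kWh
refrigerator: 146.2 W × 4.67 h × 7 d = 4,779 Wh = 4.779 kWh
Total energy = 28.59 + 45.54 + 65.91 + 1.584 + 4.779 = 146.4 kWh
Cost = 146.4 kWh × £0.263 = £38.51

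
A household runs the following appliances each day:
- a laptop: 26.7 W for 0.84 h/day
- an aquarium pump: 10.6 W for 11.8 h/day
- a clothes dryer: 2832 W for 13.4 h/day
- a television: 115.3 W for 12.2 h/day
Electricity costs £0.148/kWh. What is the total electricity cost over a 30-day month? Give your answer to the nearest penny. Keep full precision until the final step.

laptop: 26.7 W × 0.84 h × 30 d = 673 Wh = 0.6728 kWh
aquarium pump: 10.6 W × 11.8 h × 30 d = 3,752 Wh = 3.752 kWh
clothes dryer: 2832 W × 13.4 h × 30 d = 1,138,464 Wh = 1,138 kWh
television: 115.3 W × 12.2 h × 30 d = 42,200 Wh = 42.2 kWh
Total energy = 0.6728 + 3.752 + 1,138 + 42.2 = 1,185 kWh
Cost = 1,185 kWh × £0.148 = £175.39

£175.39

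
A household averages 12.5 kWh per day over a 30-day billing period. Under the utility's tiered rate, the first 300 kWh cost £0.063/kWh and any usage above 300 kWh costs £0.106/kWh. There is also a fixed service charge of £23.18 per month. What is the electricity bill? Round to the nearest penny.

£50.03

Usage = 12.5 kWh/day × 30 days = 375 kWh
First 300 kWh × £0.063 = £18.90
Remaining 75 kWh × £0.106 = £7.95
Energy charge = £26.85; + service £23.18 = £50.03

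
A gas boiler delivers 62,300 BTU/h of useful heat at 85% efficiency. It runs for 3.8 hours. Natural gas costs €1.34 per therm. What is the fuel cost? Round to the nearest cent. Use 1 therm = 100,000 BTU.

€3.73

Heat delivered = 62,300 BTU/h × 3.8 h = 236,740 BTU
Gas input = 236,740 / 0.85 = 278,518 BTU
= 278,518 / 100,000 = 2.785 therm
Cost = 2.785 × €1.34/therm = €3.73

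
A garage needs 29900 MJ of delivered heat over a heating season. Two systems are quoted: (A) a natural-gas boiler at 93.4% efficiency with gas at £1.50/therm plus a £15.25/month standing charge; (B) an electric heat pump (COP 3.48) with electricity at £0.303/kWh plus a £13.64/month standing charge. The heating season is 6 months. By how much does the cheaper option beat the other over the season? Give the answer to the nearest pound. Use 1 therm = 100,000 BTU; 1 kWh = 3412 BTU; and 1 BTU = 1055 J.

Heat load = 29900 MJ = 29,900,000,000 J / 1055 = 28,341,232 BTU
Gas: input = 28,341,232 / 0.934 = 30,343,932 BTU = 303.4 therm → 303.4 × £1.50 = £455.16; + 6 × £15.25 standing = £546.66
Heat pump: 28,341,232 BTU / 3412 = 8,306 kWh heat; / 3.48 = 2,387 kWh in → × £0.303 = £723.22; + 6 × £13.64 standing = £805.06
Difference = |£546.66 − £805.06| = £258.41 ≈ £258

£258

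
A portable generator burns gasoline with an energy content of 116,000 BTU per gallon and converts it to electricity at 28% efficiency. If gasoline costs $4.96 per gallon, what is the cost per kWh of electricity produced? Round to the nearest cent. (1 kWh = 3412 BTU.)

$0.52

Electrical output per gallon = 116,000 BTU × 0.28 / 3412 BTU/kWh = 9.519 kWh
Cost per kWh = $4.96 / 9.519 kWh = $0.521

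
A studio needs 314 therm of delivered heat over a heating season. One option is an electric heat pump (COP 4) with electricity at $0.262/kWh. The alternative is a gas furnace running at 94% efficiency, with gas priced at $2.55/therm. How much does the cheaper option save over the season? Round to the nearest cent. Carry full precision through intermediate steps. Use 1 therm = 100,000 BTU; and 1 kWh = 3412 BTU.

Heat load = 314 therm × 100,000 = 31,400,000 BTU
Gas: input = 31,400,000 / 0.94 = 33,404,255 BTU = 334 therm → 334 × $2.55 = $851.81
Heat pump: 31,400,000 BTU / 3412 = 9,203 kWh heat; / 4 = 2,301 kWh in → × $0.262 = $602.78
Difference = |$851.81 − $602.78| = $249.02

$249.02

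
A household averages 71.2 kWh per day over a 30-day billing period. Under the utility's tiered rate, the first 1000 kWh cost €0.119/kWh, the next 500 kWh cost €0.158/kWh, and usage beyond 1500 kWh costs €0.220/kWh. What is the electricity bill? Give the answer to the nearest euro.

Usage = 71.2 kWh/day × 30 days = 2136 kWh
First 1000 kWh × €0.119 = €119.00
Next 500 kWh × €0.158 = €79.00
Remaining 636 kWh × €0.220 = €139.92
Total = €337.92 ≈ €338

€338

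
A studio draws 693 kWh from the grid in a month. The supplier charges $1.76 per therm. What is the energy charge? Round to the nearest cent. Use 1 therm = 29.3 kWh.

$41.63

693 kWh × (0.03413 therm/kWh) = 23.65 therm
Cost = 23.65 therm × $1.76/therm = $41.63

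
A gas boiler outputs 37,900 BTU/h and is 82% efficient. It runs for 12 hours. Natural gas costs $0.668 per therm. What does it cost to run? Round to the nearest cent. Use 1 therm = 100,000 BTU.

Heat delivered = 37,900 BTU/h × 12 h = 454,800 BTU
Gas input = 454,800 / 0.82 = 554,634 BTU
= 554,634 / 100,000 = 5.546 therm
Cost = 5.546 × $0.668/therm = $3.70

$3.70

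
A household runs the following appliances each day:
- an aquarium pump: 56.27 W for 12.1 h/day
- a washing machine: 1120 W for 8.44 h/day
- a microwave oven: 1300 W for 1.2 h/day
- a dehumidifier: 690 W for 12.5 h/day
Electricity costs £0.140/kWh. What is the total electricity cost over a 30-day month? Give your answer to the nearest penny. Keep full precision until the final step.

£85.34

aquarium pump: 56.27 W × 12.1 h × 30 d = 20,426 Wh = 20.43 kWh
washing machine: 1120 W × 8.44 h × 30 d = 283,584 Wh = 283.6 kWh
microwave oven: 1300 W × 1.2 h × 30 d = 46,800 Wh = 46.8 kWh
dehumidifier: 690 W × 12.5 h × 30 d = 258,750 Wh = 258.8 kWh
Total energy = 20.43 + 283.6 + 46.8 + 258.8 = 609.6 kWh
Cost = 609.6 kWh × £0.140 = £85.34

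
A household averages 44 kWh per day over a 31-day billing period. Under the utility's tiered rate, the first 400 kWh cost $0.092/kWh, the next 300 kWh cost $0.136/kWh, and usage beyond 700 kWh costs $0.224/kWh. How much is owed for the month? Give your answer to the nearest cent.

Usage = 44 kWh/day × 31 days = 1364 kWh
First 400 kWh × $0.092 = $36.80
Next 300 kWh × $0.136 = $40.80
Remaining 664 kWh × $0.224 = $148.74
Total = $226.34

$226.34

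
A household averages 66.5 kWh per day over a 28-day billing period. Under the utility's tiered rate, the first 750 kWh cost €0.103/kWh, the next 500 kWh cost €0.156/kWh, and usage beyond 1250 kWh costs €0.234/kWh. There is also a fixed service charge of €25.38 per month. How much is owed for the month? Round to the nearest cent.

Usage = 66.5 kWh/day × 28 days = 1862 kWh
First 750 kWh × €0.103 = €77.25
Next 500 kWh × €0.156 = €78.00
Remaining 612 kWh × €0.234 = €143.21
Energy charge = €298.46; + service €25.38 = €323.84

€323.84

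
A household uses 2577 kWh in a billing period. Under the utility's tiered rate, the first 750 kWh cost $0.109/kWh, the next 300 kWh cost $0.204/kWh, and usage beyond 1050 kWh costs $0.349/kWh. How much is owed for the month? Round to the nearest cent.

First 750 kWh × $0.109 = $81.75
Next 300 kWh × $0.204 = $61.20
Remaining 1527 kWh × $0.349 = $532.92
Total = $675.87

$675.87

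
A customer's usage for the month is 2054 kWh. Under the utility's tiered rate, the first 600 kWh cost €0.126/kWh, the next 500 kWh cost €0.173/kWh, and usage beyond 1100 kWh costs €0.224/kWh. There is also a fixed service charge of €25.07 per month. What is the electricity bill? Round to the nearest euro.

€401

First 600 kWh × €0.126 = €75.60
Next 500 kWh × €0.173 = €86.50
Remaining 954 kWh × €0.224 = €213.70
Energy charge = €375.80; + service €25.07 = €400.87 ≈ €401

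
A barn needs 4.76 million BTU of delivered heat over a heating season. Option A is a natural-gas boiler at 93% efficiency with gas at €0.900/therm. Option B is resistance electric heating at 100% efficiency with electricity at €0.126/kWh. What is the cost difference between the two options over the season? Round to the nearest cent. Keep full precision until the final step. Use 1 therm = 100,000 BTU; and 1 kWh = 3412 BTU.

€129.72

Heat load = 4.76 × 10⁶ BTU = 4,760,000 BTU
Gas: input = 4,760,000 / 0.93 = 5,118,280 BTU = 51.18 therm → 51.18 × €0.900 = €46.06
Electric: 4,760,000 BTU / 3412 = 1,395 kWh → × €0.126 = €175.78
Difference = |€46.06 − €175.78| = €129.72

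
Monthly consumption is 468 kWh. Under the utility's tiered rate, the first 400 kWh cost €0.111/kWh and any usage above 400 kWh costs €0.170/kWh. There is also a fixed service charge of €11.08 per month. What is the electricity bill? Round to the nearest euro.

€67

First 400 kWh × €0.111 = €44.40
Remaining 68 kWh × €0.170 = €11.56
Energy charge = €55.96; + service €11.08 = €67.04 ≈ €67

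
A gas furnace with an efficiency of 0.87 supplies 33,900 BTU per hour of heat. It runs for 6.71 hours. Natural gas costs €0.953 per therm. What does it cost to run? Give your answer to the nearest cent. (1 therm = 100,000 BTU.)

Heat delivered = 33,900 BTU/h × 6.71 h = 227,469 BTU
Gas input = 227,469 / 0.87 = 261,459 BTU
= 261,459 / 100,000 = 2.615 therm
Cost = 2.615 × €0.953/therm = €2.49

€2.49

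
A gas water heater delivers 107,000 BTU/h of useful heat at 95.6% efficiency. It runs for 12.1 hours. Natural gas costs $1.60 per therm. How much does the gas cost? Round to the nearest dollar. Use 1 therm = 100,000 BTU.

$22

Heat delivered = 107,000 BTU/h × 12.1 h = 1,294,700 BTU
Gas input = 1,294,700 / 0.956 = 1,354,289 BTU
= 1,354,289 / 100,000 = 13.54 therm
Cost = 13.54 × $1.60/therm = $21.67 ≈ $22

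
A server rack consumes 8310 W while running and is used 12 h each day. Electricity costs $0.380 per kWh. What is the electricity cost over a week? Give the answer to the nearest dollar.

Energy = 8310 W × 12 h/day × 7 days = 698,040 Wh = 698 kWh
Cost = 698 kWh × $0.380/kWh = $265.26 ≈ $265

$265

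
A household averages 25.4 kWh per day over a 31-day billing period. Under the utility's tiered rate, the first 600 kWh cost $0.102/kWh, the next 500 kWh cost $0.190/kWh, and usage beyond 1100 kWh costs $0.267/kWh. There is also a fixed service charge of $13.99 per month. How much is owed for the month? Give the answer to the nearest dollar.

$111

Usage = 25.4 kWh/day × 31 days = 787.4 kWh
First 600 kWh × $0.102 = $61.20
Next 187.4 kWh × $0.190 = $35.61
Remaining tier: 0 kWh (not reached)
Energy charge = $96.81; + service $13.99 = $110.80 ≈ $111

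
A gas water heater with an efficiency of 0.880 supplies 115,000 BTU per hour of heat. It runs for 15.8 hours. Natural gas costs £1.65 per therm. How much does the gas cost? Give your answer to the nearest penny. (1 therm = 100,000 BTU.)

Heat delivered = 115,000 BTU/h × 15.8 h = 1,817,000 BTU
Gas input = 1,817,000 / 0.880 = 2,064,773 BTU
= 2,064,773 / 100,000 = 20.65 therm
Cost = 20.65 × £1.65/therm = £34.07

£34.07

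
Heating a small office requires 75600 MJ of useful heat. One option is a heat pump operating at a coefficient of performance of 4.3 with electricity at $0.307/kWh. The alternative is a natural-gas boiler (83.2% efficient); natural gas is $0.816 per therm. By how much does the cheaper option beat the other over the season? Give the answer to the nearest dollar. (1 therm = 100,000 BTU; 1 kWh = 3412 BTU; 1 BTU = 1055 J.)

Heat load = 75600 MJ = 75,600,000,000 J / 1055 = 71,658,768 BTU
Gas: input = 71,658,768 / 0.832 = 86,128,327 BTU = 861.3 therm → 861.3 × $0.816 = $702.81
Heat pump: 71,658,768 BTU / 3412 = 21,000 kWh heat; / 4.3 = 4,884 kWh in → × $0.307 = $1,499.44
Difference = |$702.81 − $1,499.44| = $796.64 ≈ $797

$797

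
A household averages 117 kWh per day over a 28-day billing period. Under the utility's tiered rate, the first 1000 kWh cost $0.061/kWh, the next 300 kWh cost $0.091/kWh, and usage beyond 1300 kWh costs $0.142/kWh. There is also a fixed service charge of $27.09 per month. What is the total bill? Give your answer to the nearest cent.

Usage = 117 kWh/day × 28 days = 3276 kWh
First 1000 kWh × $0.061 = $61.00
Next 300 kWh × $0.091 = $27.30
Remaining 1976 kWh × $0.142 = $280.59
Energy charge = $368.89; + service $27.09 = $395.98

$395.98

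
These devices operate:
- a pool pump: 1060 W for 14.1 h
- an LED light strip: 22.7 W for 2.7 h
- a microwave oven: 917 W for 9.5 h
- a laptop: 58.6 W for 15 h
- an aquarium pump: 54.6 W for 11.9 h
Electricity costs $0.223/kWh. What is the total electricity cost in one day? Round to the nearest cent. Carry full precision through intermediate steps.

pool pump: 1060 W × 14.1 h = 14,946 Wh = 14.95 kWh
LED light strip: 22.7 W × 2.7 h = 61 Wh = 0.06129 kWh
microwave oven: 917 W × 9.5 h = 8,712 Wh = 8.711 kWh
laptop: 58.6 W × 15 h = 879 Wh = 0.879 kWh
aquarium pump: 54.6 W × 11.9 h = 650 Wh = 0.6497 kWh
Total energy = 14.95 + 0.06129 + 8.711 + 0.879 + 0.6497 = 25.25 kWh
Cost = 25.25 kWh × $0.223 = $5.63

$5.63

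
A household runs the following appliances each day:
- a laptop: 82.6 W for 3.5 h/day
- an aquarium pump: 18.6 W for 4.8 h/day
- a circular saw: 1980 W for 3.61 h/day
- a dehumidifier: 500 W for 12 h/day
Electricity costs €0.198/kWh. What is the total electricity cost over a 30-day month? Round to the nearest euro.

€80

laptop: 82.6 W × 3.5 h × 30 d = 8,673 Wh = 8.673 kWh
aquarium pump: 18.6 W × 4.8 h × 30 d = 2,678 Wh = 2.678 kWh
circular saw: 1980 W × 3.61 h × 30 d = 214,434 Wh = 214.4 kWh
dehumidifier: 500 W × 12 h × 30 d = 180,000 Wh = 180 kWh
Total energy = 8.673 + 2.678 + 214.4 + 180 = 405.8 kWh
Cost = 405.8 kWh × €0.198 = €80.35 ≈ €80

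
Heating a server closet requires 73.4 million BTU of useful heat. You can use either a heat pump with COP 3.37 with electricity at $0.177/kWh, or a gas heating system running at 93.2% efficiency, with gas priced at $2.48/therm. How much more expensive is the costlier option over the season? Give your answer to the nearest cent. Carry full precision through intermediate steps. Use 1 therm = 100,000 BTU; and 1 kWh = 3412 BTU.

$823.26

Heat load = 73.4 × 10⁶ BTU = 73,400,000 BTU
Gas: input = 73,400,000 / 0.932 = 78,755,365 BTU = 787.6 therm → 787.6 × $2.48 = $1,953.13
Heat pump: 73,400,000 BTU / 3412 = 21,510 kWh heat; / 3.37 = 6,383 kWh in → × $0.177 = $1,129.88
Difference = |$1,953.13 − $1,129.88| = $823.26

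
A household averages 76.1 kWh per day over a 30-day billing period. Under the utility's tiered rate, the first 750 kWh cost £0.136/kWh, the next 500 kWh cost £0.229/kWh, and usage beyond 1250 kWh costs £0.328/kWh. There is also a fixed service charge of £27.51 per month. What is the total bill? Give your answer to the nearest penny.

£582.83

Usage = 76.1 kWh/day × 30 days = 2283 kWh
First 750 kWh × £0.136 = £102.00
Next 500 kWh × £0.229 = £114.50
Remaining 1033 kWh × £0.328 = £338.82
Energy charge = £555.32; + service £27.51 = £582.83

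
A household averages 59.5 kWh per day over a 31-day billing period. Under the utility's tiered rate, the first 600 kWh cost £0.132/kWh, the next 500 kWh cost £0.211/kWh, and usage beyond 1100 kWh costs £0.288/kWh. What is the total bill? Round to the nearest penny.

£399.12

Usage = 59.5 kWh/day × 31 days = 1844.5 kWh
First 600 kWh × £0.132 = £79.20
Next 500 kWh × £0.211 = £105.50
Remaining 744.5 kWh × £0.288 = £214.42
Total = £399.12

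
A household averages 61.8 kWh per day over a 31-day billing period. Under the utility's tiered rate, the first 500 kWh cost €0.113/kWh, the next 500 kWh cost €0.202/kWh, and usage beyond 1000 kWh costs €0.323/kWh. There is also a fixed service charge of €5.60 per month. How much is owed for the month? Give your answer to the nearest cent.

€458.90

Usage = 61.8 kWh/day × 31 days = 1915.8 kWh
First 500 kWh × €0.113 = €56.50
Next 500 kWh × €0.202 = €101.00
Remaining 915.8 kWh × €0.323 = €295.80
Energy charge = €453.30; + service €5.60 = €458.90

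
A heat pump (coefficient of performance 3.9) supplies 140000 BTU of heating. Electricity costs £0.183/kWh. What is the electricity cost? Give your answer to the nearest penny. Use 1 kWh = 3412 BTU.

£1.93

Heat delivered = 140,000 BTU / 3412 = 41.03 kWh
Electrical input = 41.03 kWh / 3.9 = 10.52 kWh
Cost = 10.52 × £0.183/kWh = £1.93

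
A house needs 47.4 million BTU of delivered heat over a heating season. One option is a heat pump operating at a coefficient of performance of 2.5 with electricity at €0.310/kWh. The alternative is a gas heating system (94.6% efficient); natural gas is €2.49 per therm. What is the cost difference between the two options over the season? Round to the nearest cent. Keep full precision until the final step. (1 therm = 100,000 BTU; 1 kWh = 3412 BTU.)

Heat load = 47.4 × 10⁶ BTU = 47,400,000 BTU
Gas: input = 47,400,000 / 0.946 = 50,105,708 BTU = 501.1 therm → 501.1 × €2.49 = €1,247.63
Heat pump: 47,400,000 BTU / 3412 = 13,890 kWh heat; / 2.5 = 5,557 kWh in → × €0.310 = €1,722.63
Difference = |€1,247.63 − €1,722.63| = €474.99

€474.99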